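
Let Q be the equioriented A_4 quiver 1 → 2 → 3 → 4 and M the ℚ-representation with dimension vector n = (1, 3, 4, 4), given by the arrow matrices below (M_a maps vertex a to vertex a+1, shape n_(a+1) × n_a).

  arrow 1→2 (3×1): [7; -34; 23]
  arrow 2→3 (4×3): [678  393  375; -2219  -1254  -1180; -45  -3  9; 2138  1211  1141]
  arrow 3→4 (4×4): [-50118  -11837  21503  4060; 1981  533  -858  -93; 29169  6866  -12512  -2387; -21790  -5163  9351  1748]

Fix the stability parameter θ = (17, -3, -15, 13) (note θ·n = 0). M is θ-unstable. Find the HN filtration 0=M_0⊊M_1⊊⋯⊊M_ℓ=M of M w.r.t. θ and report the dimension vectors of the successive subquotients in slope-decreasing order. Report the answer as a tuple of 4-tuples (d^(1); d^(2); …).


Interval decomposition of M: I[1,4], I[2,2], I[2,4], I[3,4]^2.
HN type (ℓ=5): μ^(1)=13; μ^(2)=-1/3; μ^(3)=-3; μ^(4)=-9; μ^(5)=-15

((0, 0, 0, 4); (1, 1, 1, 0); (0, 1, 0, 0); (0, 1, 1, 0); (0, 0, 2, 0))


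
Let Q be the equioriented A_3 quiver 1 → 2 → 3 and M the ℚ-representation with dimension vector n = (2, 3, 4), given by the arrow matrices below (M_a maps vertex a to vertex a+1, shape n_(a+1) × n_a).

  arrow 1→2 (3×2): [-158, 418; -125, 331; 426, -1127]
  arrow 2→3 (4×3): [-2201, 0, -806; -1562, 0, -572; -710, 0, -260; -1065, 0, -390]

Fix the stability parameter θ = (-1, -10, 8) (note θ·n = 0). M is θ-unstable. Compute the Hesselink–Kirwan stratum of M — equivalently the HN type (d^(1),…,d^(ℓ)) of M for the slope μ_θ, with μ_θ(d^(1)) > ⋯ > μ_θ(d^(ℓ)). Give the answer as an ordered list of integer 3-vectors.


Via rank(M_{q-1}∘⋯∘M_p): M ≅ I[1,2], I[1,3], I[2,2], I[3,3]^3.
μ_θ-semistable layers: μ^(1)=8; μ^(2)=-11/2; μ^(3)=-10

((0, 0, 4); (2, 2, 0); (0, 1, 0))


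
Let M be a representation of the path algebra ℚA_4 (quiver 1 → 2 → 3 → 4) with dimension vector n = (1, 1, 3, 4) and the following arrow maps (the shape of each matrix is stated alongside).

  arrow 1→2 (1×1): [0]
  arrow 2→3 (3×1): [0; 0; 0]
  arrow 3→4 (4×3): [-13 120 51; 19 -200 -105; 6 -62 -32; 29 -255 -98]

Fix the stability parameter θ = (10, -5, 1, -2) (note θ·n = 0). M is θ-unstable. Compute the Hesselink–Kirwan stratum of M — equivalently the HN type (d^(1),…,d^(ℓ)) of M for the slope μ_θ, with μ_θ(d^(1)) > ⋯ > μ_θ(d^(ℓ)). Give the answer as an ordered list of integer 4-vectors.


Interval decomposition of M: I[1,1], I[2,2], I[3,4]^3, I[4,4].
HN type (ℓ=4): μ^(1)=10; μ^(2)=-1/2; μ^(3)=-2; μ^(4)=-5

((1, 0, 0, 0); (0, 0, 3, 3); (0, 0, 0, 1); (0, 1, 0, 0))


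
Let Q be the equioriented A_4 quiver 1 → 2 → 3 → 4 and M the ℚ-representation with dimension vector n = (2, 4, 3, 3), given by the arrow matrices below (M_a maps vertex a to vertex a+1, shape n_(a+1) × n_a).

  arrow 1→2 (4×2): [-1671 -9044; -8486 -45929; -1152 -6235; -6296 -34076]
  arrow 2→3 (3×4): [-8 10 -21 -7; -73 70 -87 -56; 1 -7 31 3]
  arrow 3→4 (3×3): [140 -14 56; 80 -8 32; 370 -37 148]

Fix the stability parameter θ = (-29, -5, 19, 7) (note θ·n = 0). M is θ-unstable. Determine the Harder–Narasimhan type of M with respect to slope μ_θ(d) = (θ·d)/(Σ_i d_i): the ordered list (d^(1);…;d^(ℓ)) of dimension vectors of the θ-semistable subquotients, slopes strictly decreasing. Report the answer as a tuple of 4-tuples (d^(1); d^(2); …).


Barcode: M ≅ I[1,3], I[1,4], I[2,2], I[2,3], I[4,4]^2. HN layers by μ_θ (5 steps, strictly decreasing):
  μ^(1)=19; μ^(2)=13; μ^(3)=7; μ^(4)=-5; μ^(5)=-29

((0, 0, 2, 0); (0, 0, 1, 1); (0, 0, 0, 2); (0, 4, 0, 0); (2, 0, 0, 0))


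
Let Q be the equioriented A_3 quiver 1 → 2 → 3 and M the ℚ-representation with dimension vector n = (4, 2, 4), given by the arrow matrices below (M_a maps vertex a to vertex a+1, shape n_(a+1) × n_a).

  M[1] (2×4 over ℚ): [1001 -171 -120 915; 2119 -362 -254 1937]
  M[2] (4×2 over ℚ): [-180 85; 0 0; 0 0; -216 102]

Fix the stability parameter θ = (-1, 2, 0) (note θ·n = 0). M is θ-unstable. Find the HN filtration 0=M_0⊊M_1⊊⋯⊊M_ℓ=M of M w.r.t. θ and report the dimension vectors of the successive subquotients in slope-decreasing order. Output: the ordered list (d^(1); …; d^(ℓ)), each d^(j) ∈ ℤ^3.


Via rank(M_{q-1}∘⋯∘M_p): M ≅ I[1,1]^2, I[1,2], I[1,3], I[3,3]^3.
μ_θ-semistable layers: μ^(1)=2; μ^(2)=1; μ^(3)=0; μ^(4)=-1

((0, 1, 0); (0, 1, 1); (0, 0, 3); (4, 0, 0))


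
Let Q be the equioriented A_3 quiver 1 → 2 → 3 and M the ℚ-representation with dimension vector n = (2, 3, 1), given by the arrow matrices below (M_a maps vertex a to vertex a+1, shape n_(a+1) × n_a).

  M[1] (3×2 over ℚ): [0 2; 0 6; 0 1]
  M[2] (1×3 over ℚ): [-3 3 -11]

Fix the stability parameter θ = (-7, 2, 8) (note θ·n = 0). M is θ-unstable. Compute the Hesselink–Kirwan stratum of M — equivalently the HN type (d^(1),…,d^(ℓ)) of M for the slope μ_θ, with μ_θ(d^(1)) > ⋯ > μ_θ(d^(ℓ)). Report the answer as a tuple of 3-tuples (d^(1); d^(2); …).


Via rank(M_{q-1}∘⋯∘M_p): M ≅ I[1,1], I[1,3], I[2,2]^2.
μ_θ-semistable layers: μ^(1)=8; μ^(2)=2; μ^(3)=-7

((0, 0, 1); (0, 3, 0); (2, 0, 0))


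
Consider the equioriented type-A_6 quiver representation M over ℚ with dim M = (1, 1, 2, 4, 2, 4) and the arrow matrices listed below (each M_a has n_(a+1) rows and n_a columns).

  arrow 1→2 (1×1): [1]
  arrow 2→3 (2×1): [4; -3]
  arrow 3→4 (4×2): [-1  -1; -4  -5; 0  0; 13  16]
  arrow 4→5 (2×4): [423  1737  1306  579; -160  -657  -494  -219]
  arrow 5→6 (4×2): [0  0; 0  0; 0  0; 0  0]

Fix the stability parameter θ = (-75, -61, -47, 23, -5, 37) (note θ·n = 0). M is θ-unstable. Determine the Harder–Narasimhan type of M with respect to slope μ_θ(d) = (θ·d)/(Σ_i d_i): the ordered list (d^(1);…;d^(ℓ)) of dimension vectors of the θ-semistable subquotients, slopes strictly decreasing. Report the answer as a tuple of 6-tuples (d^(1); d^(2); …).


Barcode: M ≅ I[1,5], I[3,4], I[4,4], I[4,5], I[6,6]^4. HN layers by μ_θ (6 steps, strictly decreasing):
  μ^(1)=37; μ^(2)=23; μ^(3)=9; μ^(4)=-47; μ^(5)=-61; μ^(6)=-75

((0, 0, 0, 0, 0, 4); (0, 0, 0, 2, 0, 0); (0, 0, 0, 2, 2, 0); (0, 0, 2, 0, 0, 0); (0, 1, 0, 0, 0, 0); (1, 0, 0, 0, 0, 0))


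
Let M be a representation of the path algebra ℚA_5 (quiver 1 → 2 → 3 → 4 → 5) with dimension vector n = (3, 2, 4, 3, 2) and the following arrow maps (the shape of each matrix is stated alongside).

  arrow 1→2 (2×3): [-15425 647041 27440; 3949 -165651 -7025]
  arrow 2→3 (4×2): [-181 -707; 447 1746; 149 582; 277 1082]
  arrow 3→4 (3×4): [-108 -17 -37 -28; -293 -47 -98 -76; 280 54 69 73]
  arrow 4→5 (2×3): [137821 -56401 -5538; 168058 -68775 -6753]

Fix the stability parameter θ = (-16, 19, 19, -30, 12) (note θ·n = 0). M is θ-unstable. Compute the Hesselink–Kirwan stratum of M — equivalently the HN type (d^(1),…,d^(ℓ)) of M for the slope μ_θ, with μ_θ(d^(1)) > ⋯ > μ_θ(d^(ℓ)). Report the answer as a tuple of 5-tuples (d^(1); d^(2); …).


Barcode: M ≅ I[1,1], I[1,3], I[1,5], I[3,4], I[3,5]. HN layers by μ_θ (5 steps, strictly decreasing):
  μ^(1)=19; μ^(2)=12; μ^(3)=8/3; μ^(4)=-11/2; μ^(5)=-16

((0, 1, 1, 0, 0); (0, 0, 0, 0, 2); (0, 1, 1, 1, 0); (0, 0, 2, 2, 0); (3, 0, 0, 0, 0))


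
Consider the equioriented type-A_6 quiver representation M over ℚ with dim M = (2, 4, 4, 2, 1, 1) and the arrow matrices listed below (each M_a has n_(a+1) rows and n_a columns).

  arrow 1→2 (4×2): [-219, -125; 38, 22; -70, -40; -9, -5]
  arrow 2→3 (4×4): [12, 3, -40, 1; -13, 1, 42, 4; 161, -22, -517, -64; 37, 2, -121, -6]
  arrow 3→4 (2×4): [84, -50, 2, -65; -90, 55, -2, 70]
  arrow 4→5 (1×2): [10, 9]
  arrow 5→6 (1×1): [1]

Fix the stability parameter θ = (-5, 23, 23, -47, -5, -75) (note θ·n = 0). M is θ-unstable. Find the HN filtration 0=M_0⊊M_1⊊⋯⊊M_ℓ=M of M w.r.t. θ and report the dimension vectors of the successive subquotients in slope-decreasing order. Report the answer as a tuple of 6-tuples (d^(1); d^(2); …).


Interval decomposition of M: I[1,4], I[1,6], I[2,3]^2.
HN type (ℓ=4): μ^(1)=23; μ^(2)=-1/3; μ^(3)=-5; μ^(4)=-43/3

((0, 2, 2, 0, 0, 0); (0, 1, 1, 1, 0, 0); (1, 0, 0, 0, 0, 0); (1, 1, 1, 1, 1, 1))


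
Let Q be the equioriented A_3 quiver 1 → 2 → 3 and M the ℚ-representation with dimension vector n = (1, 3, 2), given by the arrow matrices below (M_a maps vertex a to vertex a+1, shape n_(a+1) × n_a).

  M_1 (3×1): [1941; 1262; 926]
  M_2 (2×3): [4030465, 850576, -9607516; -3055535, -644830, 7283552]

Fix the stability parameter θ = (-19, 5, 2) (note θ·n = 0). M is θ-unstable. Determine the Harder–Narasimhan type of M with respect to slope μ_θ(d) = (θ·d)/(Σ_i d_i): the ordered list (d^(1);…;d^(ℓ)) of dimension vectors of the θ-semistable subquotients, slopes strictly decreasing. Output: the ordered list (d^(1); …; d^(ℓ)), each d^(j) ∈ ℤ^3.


Barcode: M ≅ I[1,3], I[2,2], I[2,3]. HN layers by μ_θ (3 steps, strictly decreasing):
  μ^(1)=5; μ^(2)=7/2; μ^(3)=-19

((0, 1, 0); (0, 2, 2); (1, 0, 0))


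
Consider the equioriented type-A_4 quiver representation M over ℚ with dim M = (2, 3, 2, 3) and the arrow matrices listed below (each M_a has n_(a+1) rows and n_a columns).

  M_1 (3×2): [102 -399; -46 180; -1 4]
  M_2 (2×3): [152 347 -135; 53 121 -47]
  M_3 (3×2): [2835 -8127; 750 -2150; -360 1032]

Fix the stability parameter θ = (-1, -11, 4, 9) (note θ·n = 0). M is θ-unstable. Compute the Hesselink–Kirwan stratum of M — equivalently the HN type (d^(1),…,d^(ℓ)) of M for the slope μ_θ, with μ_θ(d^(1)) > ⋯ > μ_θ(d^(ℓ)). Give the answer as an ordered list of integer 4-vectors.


Interval decomposition of M: I[1,3], I[1,4], I[2,2], I[4,4]^2.
HN type (ℓ=4): μ^(1)=9; μ^(2)=4; μ^(3)=-6; μ^(4)=-11

((0, 0, 0, 3); (0, 0, 2, 0); (2, 2, 0, 0); (0, 1, 0, 0))


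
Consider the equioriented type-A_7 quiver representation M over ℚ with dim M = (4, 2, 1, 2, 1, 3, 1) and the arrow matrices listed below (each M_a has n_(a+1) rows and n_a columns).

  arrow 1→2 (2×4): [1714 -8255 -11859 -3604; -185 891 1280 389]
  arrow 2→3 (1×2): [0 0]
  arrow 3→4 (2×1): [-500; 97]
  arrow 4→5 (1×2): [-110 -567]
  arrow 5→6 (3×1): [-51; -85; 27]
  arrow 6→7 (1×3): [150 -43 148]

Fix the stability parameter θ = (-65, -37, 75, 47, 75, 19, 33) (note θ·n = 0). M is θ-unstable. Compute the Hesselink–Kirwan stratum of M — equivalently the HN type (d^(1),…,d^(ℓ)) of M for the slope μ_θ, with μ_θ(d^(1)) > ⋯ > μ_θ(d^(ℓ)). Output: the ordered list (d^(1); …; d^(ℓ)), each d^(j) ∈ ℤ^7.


Via rank(M_{q-1}∘⋯∘M_p): M ≅ I[1,1]^2, I[1,2]^2, I[3,7], I[4,4], I[6,6]^2.
μ_θ-semistable layers: μ^(1)=249/5; μ^(2)=47; μ^(3)=19; μ^(4)=-37; μ^(5)=-65

((0, 0, 1, 1, 1, 1, 1); (0, 0, 0, 1, 0, 0, 0); (0, 0, 0, 0, 0, 2, 0); (0, 2, 0, 0, 0, 0, 0); (4, 0, 0, 0, 0, 0, 0))


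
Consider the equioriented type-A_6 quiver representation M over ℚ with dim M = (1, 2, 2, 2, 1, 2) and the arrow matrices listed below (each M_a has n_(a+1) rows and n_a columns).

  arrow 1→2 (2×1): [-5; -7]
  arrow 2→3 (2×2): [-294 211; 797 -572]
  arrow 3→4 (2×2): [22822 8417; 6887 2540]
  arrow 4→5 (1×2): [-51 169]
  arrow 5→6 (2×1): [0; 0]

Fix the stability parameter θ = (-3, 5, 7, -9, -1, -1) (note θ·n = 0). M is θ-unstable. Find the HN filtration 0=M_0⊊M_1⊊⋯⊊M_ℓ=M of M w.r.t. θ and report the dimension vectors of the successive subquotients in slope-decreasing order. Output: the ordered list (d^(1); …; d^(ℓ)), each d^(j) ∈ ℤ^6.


Barcode: M ≅ I[1,4], I[2,5], I[6,6]^2. HN layers by μ_θ (4 steps, strictly decreasing):
  μ^(1)=1; μ^(2)=1/2; μ^(3)=-1; μ^(4)=-3

((0, 1, 1, 1, 0, 0); (0, 1, 1, 1, 1, 0); (0, 0, 0, 0, 0, 2); (1, 0, 0, 0, 0, 0))


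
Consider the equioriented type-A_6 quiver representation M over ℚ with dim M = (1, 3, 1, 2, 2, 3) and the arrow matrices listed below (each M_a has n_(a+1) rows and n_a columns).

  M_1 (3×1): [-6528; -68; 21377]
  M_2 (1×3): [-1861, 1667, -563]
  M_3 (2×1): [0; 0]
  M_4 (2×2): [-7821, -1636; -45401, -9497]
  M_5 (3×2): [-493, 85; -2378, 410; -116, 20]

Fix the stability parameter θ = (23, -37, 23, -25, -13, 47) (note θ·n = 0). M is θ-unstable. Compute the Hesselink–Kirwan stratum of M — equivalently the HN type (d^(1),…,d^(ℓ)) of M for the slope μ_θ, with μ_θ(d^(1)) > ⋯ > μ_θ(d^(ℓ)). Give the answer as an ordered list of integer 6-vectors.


Via rank(M_{q-1}∘⋯∘M_p): M ≅ I[1,3], I[2,2]^2, I[4,5], I[4,6], I[6,6]^2.
μ_θ-semistable layers: μ^(1)=47; μ^(2)=23; μ^(3)=-7; μ^(4)=-13; μ^(5)=-25; μ^(6)=-37

((0, 0, 0, 0, 0, 3); (0, 0, 1, 0, 0, 0); (1, 1, 0, 0, 0, 0); (0, 0, 0, 0, 2, 0); (0, 0, 0, 2, 0, 0); (0, 2, 0, 0, 0, 0))


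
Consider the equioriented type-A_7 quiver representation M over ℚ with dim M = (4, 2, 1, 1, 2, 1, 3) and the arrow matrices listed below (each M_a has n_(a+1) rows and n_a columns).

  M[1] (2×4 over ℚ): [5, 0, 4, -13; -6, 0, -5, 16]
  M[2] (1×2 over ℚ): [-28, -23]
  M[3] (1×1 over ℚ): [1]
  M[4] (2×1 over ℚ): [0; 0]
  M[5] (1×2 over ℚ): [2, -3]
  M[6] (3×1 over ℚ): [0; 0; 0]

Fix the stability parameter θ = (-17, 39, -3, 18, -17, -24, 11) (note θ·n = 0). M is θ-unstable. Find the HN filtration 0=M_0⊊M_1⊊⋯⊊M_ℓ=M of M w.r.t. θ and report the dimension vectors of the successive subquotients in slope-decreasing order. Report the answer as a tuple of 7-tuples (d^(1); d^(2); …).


Barcode: M ≅ I[1,1]^2, I[1,2], I[1,4], I[5,5], I[5,6], I[7,7]^3. HN layers by μ_θ (5 steps, strictly decreasing):
  μ^(1)=39; μ^(2)=18; μ^(3)=11; μ^(4)=-17; μ^(5)=-41/2

((0, 1, 0, 0, 0, 0, 0); (0, 1, 1, 1, 0, 0, 0); (0, 0, 0, 0, 0, 0, 3); (4, 0, 0, 0, 1, 0, 0); (0, 0, 0, 0, 1, 1, 0))


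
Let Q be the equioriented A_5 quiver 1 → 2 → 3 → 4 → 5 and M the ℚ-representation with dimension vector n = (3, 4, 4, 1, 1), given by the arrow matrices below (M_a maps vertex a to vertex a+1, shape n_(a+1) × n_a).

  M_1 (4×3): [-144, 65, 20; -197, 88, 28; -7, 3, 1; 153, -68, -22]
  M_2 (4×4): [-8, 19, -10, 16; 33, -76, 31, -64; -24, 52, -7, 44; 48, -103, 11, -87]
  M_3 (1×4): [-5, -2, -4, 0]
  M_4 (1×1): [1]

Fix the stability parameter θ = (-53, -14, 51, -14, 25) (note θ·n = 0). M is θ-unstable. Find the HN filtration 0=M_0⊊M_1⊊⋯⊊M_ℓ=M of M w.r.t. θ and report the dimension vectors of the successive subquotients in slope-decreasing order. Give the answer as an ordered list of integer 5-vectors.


Via rank(M_{q-1}∘⋯∘M_p): M ≅ I[1,3]^2, I[1,5], I[2,3].
μ_θ-semistable layers: μ^(1)=51; μ^(2)=25; μ^(3)=37/2; μ^(4)=-14; μ^(5)=-53

((0, 0, 3, 0, 0); (0, 0, 0, 0, 1); (0, 0, 1, 1, 0); (0, 4, 0, 0, 0); (3, 0, 0, 0, 0))


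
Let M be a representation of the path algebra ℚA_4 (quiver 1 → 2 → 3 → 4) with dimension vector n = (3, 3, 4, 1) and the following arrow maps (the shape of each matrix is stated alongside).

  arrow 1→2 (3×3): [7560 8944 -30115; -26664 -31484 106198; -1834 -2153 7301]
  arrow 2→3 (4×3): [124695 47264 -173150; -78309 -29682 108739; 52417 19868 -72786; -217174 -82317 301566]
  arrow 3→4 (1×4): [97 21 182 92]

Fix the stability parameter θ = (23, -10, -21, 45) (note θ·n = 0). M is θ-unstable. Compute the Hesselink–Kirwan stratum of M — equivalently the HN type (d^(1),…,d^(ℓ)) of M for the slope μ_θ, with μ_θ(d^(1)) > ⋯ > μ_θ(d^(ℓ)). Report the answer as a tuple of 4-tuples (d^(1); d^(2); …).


Interval decomposition of M: I[1,3]^2, I[1,4], I[3,3].
HN type (ℓ=3): μ^(1)=45; μ^(2)=-8/3; μ^(3)=-21

((0, 0, 0, 1); (3, 3, 3, 0); (0, 0, 1, 0))


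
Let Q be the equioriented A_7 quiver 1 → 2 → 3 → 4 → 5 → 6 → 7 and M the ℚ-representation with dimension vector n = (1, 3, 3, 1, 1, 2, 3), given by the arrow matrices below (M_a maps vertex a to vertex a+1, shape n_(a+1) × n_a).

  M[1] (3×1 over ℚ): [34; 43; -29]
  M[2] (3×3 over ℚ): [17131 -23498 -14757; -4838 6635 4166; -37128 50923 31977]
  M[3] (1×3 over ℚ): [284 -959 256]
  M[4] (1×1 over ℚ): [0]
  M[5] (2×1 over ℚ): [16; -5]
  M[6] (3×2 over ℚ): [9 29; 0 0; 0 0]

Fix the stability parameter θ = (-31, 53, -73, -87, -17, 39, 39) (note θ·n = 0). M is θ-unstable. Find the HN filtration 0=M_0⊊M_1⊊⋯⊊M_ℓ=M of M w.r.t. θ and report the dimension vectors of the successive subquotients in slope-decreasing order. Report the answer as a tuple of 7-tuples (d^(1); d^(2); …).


Interval decomposition of M: I[1,4], I[2,3]^2, I[5,7], I[6,6], I[7,7]^2.
HN type (ℓ=4): μ^(1)=39; μ^(2)=-10; μ^(3)=-17; μ^(4)=-69/2

((0, 0, 0, 0, 0, 2, 3); (0, 2, 2, 0, 0, 0, 0); (0, 0, 0, 0, 1, 0, 0); (1, 1, 1, 1, 0, 0, 0))


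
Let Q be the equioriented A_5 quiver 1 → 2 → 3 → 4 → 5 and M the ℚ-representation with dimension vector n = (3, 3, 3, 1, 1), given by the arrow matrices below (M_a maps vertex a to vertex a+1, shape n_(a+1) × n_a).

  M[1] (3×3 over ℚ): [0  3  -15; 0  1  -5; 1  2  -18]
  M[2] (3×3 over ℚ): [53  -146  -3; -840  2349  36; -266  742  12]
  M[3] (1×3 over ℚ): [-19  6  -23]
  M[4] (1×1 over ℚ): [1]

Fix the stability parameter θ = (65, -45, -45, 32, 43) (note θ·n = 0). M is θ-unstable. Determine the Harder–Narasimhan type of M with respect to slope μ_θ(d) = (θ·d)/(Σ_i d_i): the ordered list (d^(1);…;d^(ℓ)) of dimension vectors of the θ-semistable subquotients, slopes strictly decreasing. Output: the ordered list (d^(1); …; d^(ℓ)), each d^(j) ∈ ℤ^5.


Barcode: M ≅ I[1,1], I[1,3], I[1,5], I[2,3]. HN layers by μ_θ (5 steps, strictly decreasing):
  μ^(1)=65; μ^(2)=43; μ^(3)=32; μ^(4)=-25/3; μ^(5)=-45

((1, 0, 0, 0, 0); (0, 0, 0, 0, 1); (0, 0, 0, 1, 0); (2, 2, 2, 0, 0); (0, 1, 1, 0, 0))


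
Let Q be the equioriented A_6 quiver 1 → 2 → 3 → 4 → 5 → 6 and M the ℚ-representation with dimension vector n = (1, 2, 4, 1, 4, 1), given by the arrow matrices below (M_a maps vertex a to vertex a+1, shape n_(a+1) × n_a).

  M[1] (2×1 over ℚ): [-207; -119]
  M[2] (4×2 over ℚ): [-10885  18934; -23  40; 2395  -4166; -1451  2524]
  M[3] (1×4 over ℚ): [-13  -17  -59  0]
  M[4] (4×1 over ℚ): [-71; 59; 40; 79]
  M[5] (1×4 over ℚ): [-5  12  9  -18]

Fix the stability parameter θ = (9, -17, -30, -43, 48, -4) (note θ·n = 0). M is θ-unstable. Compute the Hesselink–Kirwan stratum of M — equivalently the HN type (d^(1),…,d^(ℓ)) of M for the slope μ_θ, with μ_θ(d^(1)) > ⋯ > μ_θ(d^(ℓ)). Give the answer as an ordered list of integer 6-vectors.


Interval decomposition of M: I[1,6], I[2,3], I[3,3]^2, I[5,5]^3.
HN type (ℓ=5): μ^(1)=48; μ^(2)=22; μ^(3)=-81/4; μ^(4)=-47/2; μ^(5)=-30

((0, 0, 0, 0, 3, 0); (0, 0, 0, 0, 1, 1); (1, 1, 1, 1, 0, 0); (0, 1, 1, 0, 0, 0); (0, 0, 2, 0, 0, 0))


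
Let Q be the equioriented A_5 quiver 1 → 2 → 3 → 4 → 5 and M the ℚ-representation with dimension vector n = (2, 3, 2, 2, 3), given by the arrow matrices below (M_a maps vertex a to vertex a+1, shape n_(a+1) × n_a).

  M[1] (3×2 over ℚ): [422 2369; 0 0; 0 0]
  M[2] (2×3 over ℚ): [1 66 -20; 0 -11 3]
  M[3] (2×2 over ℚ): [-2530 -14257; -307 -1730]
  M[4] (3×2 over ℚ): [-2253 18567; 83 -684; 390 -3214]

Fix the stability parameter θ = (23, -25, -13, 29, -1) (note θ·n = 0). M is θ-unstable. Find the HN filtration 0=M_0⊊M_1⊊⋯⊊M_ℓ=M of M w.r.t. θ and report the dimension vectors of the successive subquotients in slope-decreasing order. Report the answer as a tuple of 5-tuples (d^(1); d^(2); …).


Barcode: M ≅ I[1,1], I[1,5], I[2,2], I[2,5], I[5,5]. HN layers by μ_θ (6 steps, strictly decreasing):
  μ^(1)=23; μ^(2)=14; μ^(3)=-1; μ^(4)=-5; μ^(5)=-13; μ^(6)=-25

((1, 0, 0, 0, 0); (0, 0, 0, 2, 2); (0, 0, 0, 0, 1); (1, 1, 1, 0, 0); (0, 0, 1, 0, 0); (0, 2, 0, 0, 0))


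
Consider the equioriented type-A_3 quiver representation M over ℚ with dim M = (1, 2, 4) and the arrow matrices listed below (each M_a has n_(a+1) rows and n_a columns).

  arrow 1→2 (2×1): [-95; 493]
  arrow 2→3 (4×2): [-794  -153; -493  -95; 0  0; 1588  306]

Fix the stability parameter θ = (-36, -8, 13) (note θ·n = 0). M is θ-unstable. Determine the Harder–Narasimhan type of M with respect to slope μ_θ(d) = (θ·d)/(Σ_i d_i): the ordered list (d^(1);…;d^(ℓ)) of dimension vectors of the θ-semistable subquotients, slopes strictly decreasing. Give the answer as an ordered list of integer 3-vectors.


Interval decomposition of M: I[1,3], I[2,3], I[3,3]^2.
HN type (ℓ=3): μ^(1)=13; μ^(2)=-8; μ^(3)=-36

((0, 0, 4); (0, 2, 0); (1, 0, 0))


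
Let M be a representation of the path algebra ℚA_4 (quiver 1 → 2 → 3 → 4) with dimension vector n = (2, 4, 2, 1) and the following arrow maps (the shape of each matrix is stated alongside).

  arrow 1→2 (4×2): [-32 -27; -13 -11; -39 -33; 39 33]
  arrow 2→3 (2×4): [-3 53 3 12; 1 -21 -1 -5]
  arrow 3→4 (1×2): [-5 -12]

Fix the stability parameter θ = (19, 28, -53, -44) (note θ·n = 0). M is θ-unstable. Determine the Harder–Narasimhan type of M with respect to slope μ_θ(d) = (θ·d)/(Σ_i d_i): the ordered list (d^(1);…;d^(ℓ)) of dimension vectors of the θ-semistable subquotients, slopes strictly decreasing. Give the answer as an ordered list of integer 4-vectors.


Interval decomposition of M: I[1,3], I[1,4], I[2,2]^2.
HN type (ℓ=3): μ^(1)=28; μ^(2)=-2; μ^(3)=-25/2

((0, 2, 0, 0); (1, 1, 1, 0); (1, 1, 1, 1))


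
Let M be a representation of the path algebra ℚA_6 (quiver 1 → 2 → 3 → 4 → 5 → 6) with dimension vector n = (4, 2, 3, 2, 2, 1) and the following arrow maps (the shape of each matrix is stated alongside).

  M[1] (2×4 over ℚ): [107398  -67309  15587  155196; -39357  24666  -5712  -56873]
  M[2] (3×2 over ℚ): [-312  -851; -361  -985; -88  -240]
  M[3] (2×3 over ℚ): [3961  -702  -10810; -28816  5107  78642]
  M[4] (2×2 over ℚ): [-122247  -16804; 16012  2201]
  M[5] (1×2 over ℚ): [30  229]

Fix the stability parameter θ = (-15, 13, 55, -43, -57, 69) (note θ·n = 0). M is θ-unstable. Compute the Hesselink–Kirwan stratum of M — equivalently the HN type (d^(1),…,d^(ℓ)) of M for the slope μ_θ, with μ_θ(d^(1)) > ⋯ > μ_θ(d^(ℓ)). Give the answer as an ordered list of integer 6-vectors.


Barcode: M ≅ I[1,1]^2, I[1,5], I[1,6], I[3,3]. HN layers by μ_θ (4 steps, strictly decreasing):
  μ^(1)=69; μ^(2)=55; μ^(3)=-8; μ^(4)=-15

((0, 0, 0, 0, 0, 1); (0, 0, 1, 0, 0, 0); (0, 2, 2, 2, 2, 0); (4, 0, 0, 0, 0, 0))


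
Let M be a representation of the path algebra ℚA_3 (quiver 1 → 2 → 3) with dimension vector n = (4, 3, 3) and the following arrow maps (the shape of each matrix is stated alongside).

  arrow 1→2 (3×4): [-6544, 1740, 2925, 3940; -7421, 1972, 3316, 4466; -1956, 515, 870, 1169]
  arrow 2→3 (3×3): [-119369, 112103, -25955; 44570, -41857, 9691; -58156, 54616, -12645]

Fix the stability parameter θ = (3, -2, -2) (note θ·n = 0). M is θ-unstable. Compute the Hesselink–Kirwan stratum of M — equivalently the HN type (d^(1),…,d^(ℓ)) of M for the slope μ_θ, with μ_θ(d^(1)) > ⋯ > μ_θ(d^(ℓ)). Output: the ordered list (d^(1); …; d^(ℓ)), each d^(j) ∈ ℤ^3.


Interval decomposition of M: I[1,1], I[1,3]^3.
HN type (ℓ=2): μ^(1)=3; μ^(2)=-1/3

((1, 0, 0); (3, 3, 3))


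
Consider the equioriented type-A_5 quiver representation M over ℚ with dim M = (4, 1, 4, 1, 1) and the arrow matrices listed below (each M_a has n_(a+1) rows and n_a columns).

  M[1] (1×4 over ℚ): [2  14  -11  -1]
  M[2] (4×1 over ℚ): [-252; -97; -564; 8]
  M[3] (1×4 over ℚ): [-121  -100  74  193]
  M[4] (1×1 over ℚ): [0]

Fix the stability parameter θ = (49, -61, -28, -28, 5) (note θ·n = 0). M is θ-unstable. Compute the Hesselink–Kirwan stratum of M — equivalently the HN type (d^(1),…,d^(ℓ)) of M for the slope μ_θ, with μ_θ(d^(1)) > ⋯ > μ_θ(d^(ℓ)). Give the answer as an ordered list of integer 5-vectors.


Barcode: M ≅ I[1,1]^3, I[1,3], I[3,3]^2, I[3,4], I[5,5]. HN layers by μ_θ (4 steps, strictly decreasing):
  μ^(1)=49; μ^(2)=5; μ^(3)=-40/3; μ^(4)=-28

((3, 0, 0, 0, 0); (0, 0, 0, 0, 1); (1, 1, 1, 0, 0); (0, 0, 3, 1, 0))


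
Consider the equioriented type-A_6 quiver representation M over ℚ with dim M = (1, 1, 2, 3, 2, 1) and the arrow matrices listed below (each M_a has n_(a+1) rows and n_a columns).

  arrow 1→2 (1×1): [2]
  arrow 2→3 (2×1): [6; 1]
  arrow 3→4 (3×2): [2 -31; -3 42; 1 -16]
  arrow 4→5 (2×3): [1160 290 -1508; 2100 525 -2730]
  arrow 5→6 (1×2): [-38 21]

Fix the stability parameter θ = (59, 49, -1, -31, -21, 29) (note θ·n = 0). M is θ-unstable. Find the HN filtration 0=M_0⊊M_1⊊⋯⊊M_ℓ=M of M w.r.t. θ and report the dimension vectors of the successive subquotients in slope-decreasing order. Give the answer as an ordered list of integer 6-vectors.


Via rank(M_{q-1}∘⋯∘M_p): M ≅ I[1,4], I[3,6], I[4,4], I[5,5].
μ_θ-semistable layers: μ^(1)=29; μ^(2)=19; μ^(3)=-53/3; μ^(4)=-21; μ^(5)=-31

((0, 0, 0, 0, 0, 1); (1, 1, 1, 1, 0, 0); (0, 0, 1, 1, 1, 0); (0, 0, 0, 0, 1, 0); (0, 0, 0, 1, 0, 0))


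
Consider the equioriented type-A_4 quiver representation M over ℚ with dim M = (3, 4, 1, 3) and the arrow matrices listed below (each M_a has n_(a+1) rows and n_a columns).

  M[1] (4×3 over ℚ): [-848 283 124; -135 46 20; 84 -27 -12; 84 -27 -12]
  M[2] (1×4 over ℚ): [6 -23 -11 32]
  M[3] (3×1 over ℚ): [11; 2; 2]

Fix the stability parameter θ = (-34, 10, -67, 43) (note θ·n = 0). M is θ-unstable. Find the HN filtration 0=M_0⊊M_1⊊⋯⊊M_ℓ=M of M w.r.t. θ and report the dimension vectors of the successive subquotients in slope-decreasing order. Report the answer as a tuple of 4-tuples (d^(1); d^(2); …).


Via rank(M_{q-1}∘⋯∘M_p): M ≅ I[1,1], I[1,2], I[1,4], I[2,2]^2, I[4,4]^2.
μ_θ-semistable layers: μ^(1)=43; μ^(2)=10; μ^(3)=-57/2; μ^(4)=-34

((0, 0, 0, 3); (0, 3, 0, 0); (0, 1, 1, 0); (3, 0, 0, 0))


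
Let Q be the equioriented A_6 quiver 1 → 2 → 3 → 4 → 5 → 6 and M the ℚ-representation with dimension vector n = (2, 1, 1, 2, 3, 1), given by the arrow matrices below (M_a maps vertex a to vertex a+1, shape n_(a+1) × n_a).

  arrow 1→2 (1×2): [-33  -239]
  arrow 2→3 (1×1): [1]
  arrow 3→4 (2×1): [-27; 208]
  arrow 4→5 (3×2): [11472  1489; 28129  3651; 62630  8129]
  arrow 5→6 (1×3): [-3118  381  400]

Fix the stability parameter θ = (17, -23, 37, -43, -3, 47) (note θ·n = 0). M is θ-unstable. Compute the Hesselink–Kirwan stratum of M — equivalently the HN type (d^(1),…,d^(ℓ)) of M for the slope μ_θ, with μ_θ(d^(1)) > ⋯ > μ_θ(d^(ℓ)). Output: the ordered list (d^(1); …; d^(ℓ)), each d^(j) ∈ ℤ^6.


Barcode: M ≅ I[1,1], I[1,6], I[4,5], I[5,5]. HN layers by μ_θ (4 steps, strictly decreasing):
  μ^(1)=47; μ^(2)=17; μ^(3)=-3; μ^(4)=-43

((0, 0, 0, 0, 0, 1); (1, 0, 0, 0, 0, 0); (1, 1, 1, 1, 3, 0); (0, 0, 0, 1, 0, 0))


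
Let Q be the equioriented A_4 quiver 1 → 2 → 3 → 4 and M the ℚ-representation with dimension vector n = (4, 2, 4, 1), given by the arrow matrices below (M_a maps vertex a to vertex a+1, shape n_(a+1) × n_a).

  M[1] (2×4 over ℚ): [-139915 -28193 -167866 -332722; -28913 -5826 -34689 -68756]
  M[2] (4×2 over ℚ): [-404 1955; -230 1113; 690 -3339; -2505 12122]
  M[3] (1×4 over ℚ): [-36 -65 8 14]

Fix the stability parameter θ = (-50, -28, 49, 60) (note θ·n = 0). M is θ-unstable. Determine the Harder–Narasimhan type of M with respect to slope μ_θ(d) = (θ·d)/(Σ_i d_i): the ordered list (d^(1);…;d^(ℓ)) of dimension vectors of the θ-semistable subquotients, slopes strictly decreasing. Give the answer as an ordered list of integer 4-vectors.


Barcode: M ≅ I[1,1]^2, I[1,3], I[1,4], I[3,3]^2. HN layers by μ_θ (4 steps, strictly decreasing):
  μ^(1)=60; μ^(2)=49; μ^(3)=-28; μ^(4)=-50

((0, 0, 0, 1); (0, 0, 4, 0); (0, 2, 0, 0); (4, 0, 0, 0))


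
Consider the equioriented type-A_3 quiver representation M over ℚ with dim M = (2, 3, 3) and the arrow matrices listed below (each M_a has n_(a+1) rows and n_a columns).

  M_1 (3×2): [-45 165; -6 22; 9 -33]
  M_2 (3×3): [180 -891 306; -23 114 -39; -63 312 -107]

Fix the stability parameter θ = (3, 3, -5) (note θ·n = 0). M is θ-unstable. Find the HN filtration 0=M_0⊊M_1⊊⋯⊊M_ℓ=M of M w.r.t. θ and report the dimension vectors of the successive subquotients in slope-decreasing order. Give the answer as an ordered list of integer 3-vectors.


Interval decomposition of M: I[1,1], I[1,2], I[2,3]^2, I[3,3].
HN type (ℓ=3): μ^(1)=3; μ^(2)=-1; μ^(3)=-5

((2, 1, 0); (0, 2, 2); (0, 0, 1))


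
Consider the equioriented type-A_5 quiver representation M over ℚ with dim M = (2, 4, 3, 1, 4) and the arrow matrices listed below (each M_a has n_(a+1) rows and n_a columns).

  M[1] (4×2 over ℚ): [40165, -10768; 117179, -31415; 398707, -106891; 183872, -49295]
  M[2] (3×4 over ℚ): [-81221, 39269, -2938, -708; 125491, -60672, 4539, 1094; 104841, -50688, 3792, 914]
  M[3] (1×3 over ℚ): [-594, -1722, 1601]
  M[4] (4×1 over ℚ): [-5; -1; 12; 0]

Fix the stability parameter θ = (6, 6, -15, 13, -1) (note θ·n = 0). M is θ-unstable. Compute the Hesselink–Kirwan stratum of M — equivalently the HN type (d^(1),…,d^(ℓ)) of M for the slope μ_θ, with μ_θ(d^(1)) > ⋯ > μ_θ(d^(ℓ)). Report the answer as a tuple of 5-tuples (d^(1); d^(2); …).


Via rank(M_{q-1}∘⋯∘M_p): M ≅ I[1,3], I[1,5], I[2,2], I[2,3], I[5,5]^3.
μ_θ-semistable layers: μ^(1)=6; μ^(2)=-1; μ^(3)=-9/2

((0, 1, 0, 1, 1); (2, 2, 2, 0, 3); (0, 1, 1, 0, 0))


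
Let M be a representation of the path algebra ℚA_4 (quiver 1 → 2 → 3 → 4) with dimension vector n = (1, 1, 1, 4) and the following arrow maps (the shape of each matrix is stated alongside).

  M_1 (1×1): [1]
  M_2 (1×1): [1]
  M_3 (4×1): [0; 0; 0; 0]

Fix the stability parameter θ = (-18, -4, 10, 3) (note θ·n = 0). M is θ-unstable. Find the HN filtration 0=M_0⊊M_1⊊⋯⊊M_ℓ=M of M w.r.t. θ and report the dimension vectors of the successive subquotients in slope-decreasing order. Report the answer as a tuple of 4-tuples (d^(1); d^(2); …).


Via rank(M_{q-1}∘⋯∘M_p): M ≅ I[1,3], I[4,4]^4.
μ_θ-semistable layers: μ^(1)=10; μ^(2)=3; μ^(3)=-4; μ^(4)=-18

((0, 0, 1, 0); (0, 0, 0, 4); (0, 1, 0, 0); (1, 0, 0, 0))


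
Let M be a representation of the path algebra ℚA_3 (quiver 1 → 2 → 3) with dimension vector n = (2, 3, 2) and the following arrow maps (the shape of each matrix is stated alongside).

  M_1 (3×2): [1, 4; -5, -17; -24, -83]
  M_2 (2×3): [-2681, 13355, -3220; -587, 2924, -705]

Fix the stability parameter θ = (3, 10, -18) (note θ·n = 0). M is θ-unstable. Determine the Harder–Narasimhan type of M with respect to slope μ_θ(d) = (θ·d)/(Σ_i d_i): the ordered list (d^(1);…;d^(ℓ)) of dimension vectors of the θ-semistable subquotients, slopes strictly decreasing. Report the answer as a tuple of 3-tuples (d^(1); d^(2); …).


Barcode: M ≅ I[1,3]^2, I[2,2]. HN layers by μ_θ (2 steps, strictly decreasing):
  μ^(1)=10; μ^(2)=-5/3

((0, 1, 0); (2, 2, 2))


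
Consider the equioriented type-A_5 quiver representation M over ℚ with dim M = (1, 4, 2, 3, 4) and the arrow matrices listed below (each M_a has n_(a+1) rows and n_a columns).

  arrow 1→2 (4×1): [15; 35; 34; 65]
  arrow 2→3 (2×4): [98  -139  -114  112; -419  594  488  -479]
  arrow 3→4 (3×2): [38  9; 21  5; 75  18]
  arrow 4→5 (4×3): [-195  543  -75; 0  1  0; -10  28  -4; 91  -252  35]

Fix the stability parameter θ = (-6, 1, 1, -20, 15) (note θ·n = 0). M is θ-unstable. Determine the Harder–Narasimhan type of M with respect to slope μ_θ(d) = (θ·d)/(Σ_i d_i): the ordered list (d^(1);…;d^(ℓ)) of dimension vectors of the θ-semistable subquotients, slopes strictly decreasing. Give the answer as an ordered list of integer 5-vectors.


Via rank(M_{q-1}∘⋯∘M_p): M ≅ I[1,5], I[2,2]^2, I[2,5], I[4,5], I[5,5].
μ_θ-semistable layers: μ^(1)=15; μ^(2)=1; μ^(3)=-6; μ^(4)=-20

((0, 0, 0, 0, 4); (0, 2, 0, 0, 0); (1, 2, 2, 2, 0); (0, 0, 0, 1, 0))


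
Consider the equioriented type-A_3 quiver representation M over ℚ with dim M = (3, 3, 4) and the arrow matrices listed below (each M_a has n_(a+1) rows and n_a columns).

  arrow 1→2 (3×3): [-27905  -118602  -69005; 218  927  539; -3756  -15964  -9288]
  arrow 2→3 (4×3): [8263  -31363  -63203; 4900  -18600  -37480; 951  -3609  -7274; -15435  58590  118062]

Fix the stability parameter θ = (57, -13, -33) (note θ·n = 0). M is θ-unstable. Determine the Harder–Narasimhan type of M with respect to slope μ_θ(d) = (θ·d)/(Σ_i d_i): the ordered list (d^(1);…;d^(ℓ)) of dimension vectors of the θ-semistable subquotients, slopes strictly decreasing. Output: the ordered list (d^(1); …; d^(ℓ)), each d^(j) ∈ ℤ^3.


Via rank(M_{q-1}∘⋯∘M_p): M ≅ I[1,1], I[1,3]^2, I[2,3], I[3,3].
μ_θ-semistable layers: μ^(1)=57; μ^(2)=11/3; μ^(3)=-23; μ^(4)=-33

((1, 0, 0); (2, 2, 2); (0, 1, 1); (0, 0, 1))


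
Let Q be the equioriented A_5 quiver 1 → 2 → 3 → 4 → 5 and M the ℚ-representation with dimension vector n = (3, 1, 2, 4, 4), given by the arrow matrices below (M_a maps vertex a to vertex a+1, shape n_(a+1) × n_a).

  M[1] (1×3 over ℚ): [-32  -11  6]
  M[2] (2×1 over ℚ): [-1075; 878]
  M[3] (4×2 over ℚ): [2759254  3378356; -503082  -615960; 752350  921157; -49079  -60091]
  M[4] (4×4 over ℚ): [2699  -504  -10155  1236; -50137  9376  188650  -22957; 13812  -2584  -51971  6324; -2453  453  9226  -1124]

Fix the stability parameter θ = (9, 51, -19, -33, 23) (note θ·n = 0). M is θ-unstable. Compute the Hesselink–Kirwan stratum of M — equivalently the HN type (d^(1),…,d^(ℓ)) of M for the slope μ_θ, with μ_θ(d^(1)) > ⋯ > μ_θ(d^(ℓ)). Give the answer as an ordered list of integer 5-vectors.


Via rank(M_{q-1}∘⋯∘M_p): M ≅ I[1,1]^2, I[1,5], I[3,5], I[4,5]^2.
μ_θ-semistable layers: μ^(1)=23; μ^(2)=9; μ^(3)=2; μ^(4)=-26; μ^(5)=-33

((0, 0, 0, 0, 4); (2, 0, 0, 0, 0); (1, 1, 1, 1, 0); (0, 0, 1, 1, 0); (0, 0, 0, 2, 0))


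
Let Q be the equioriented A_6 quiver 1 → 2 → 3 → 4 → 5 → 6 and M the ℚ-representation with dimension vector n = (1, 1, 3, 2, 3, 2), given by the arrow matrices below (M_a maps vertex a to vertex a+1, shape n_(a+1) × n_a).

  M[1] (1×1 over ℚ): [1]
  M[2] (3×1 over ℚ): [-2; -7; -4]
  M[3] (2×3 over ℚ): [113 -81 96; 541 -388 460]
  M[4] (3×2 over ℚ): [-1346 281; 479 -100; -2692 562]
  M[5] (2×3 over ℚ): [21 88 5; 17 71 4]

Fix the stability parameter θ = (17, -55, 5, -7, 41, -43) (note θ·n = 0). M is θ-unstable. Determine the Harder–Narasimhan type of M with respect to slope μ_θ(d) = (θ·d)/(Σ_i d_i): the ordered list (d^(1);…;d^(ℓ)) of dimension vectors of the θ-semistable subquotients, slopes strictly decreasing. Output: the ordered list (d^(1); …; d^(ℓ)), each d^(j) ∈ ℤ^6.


Interval decomposition of M: I[1,6], I[3,3], I[3,6], I[5,5].
HN type (ℓ=4): μ^(1)=41; μ^(2)=5; μ^(3)=-1; μ^(4)=-19

((0, 0, 0, 0, 1, 0); (0, 0, 1, 0, 0, 0); (0, 0, 2, 2, 2, 2); (1, 1, 0, 0, 0, 0))


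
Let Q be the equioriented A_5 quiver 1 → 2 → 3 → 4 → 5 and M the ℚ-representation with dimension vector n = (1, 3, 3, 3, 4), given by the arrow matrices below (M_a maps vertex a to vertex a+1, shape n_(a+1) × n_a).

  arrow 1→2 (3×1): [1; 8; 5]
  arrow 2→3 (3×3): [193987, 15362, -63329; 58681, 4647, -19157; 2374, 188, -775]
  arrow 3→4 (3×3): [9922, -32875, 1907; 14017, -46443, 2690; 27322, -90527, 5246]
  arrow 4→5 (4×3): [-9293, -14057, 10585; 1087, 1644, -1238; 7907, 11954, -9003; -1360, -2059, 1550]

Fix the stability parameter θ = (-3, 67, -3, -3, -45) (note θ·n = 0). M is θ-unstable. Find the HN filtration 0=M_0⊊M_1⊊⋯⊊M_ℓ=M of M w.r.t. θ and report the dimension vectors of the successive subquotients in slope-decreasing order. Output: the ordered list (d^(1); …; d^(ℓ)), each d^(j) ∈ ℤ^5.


Via rank(M_{q-1}∘⋯∘M_p): M ≅ I[1,5], I[2,5]^2, I[5,5].
μ_θ-semistable layers: μ^(1)=4; μ^(2)=-3; μ^(3)=-45

((0, 3, 3, 3, 3); (1, 0, 0, 0, 0); (0, 0, 0, 0, 1))


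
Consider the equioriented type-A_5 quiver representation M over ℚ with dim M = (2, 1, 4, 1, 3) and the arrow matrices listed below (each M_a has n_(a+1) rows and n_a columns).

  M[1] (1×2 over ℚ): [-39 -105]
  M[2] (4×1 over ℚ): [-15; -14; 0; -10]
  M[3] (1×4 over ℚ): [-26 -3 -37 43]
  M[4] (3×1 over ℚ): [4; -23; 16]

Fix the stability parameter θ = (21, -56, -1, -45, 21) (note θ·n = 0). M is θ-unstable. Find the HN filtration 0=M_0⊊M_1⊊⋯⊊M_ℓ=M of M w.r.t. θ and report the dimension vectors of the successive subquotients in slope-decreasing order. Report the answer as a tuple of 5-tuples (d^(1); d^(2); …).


Interval decomposition of M: I[1,1], I[1,5], I[3,3]^3, I[5,5]^2.
HN type (ℓ=3): μ^(1)=21; μ^(2)=-1; μ^(3)=-81/4

((1, 0, 0, 0, 3); (0, 0, 3, 0, 0); (1, 1, 1, 1, 0))


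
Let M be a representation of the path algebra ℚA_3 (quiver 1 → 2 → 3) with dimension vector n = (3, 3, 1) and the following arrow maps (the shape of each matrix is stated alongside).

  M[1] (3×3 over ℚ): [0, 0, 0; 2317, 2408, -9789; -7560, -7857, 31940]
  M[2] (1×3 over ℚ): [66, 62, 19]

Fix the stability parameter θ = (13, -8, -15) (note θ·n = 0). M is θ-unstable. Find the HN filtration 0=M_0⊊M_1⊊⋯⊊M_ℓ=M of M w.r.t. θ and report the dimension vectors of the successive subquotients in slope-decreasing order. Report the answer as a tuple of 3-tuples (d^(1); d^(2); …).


Interval decomposition of M: I[1,1], I[1,2], I[1,3], I[2,2].
HN type (ℓ=4): μ^(1)=13; μ^(2)=5/2; μ^(3)=-10/3; μ^(4)=-8

((1, 0, 0); (1, 1, 0); (1, 1, 1); (0, 1, 0))


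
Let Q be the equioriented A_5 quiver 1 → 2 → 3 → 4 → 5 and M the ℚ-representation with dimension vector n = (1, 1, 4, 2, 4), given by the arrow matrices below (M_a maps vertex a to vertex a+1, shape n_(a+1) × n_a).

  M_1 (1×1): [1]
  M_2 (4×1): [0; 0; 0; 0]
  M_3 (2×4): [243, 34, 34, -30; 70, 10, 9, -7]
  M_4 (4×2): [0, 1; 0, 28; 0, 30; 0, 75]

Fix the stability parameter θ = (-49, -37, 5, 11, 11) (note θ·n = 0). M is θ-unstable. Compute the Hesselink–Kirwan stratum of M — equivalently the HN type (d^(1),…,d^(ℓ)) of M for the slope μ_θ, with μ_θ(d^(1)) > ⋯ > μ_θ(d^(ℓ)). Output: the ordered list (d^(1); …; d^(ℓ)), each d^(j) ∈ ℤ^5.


Via rank(M_{q-1}∘⋯∘M_p): M ≅ I[1,2], I[3,3]^2, I[3,4], I[3,5], I[5,5]^3.
μ_θ-semistable layers: μ^(1)=11; μ^(2)=5; μ^(3)=-37; μ^(4)=-49

((0, 0, 0, 2, 4); (0, 0, 4, 0, 0); (0, 1, 0, 0, 0); (1, 0, 0, 0, 0))


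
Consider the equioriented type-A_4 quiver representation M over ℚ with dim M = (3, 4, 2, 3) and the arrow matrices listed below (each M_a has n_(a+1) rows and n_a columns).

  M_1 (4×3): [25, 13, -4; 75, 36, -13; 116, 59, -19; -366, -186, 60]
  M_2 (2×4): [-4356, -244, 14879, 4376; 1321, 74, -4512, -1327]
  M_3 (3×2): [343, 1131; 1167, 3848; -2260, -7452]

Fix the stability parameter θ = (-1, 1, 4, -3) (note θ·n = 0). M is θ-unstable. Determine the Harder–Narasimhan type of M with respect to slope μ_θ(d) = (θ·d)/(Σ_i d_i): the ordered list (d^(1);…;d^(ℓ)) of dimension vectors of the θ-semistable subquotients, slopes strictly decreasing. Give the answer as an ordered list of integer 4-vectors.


Interval decomposition of M: I[1,1], I[1,4]^2, I[2,2]^2, I[4,4].
HN type (ℓ=4): μ^(1)=1; μ^(2)=2/3; μ^(3)=-1; μ^(4)=-3

((0, 2, 0, 0); (0, 2, 2, 2); (3, 0, 0, 0); (0, 0, 0, 1))


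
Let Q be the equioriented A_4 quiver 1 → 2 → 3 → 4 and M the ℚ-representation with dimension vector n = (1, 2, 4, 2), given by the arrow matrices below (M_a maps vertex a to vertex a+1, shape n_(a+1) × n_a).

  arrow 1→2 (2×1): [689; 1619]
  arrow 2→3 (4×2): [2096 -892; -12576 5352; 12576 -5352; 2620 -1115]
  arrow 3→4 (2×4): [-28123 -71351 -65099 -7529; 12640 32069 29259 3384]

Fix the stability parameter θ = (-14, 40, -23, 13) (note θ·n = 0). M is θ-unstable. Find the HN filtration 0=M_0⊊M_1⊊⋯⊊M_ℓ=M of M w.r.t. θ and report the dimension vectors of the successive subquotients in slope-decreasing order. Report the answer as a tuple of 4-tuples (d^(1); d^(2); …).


Interval decomposition of M: I[1,4], I[2,2], I[3,3]^2, I[3,4].
HN type (ℓ=5): μ^(1)=40; μ^(2)=13; μ^(3)=17/2; μ^(4)=-14; μ^(5)=-23

((0, 1, 0, 0); (0, 0, 0, 2); (0, 1, 1, 0); (1, 0, 0, 0); (0, 0, 3, 0))
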